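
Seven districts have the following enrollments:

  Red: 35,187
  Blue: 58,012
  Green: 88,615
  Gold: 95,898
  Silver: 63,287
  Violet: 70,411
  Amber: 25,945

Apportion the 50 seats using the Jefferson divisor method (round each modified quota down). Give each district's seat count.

Standard divisor 437355/50 ≈ 8747.1; standard quotas: Red 4.023, Blue 6.632, Green 10.131, Gold 10.963, Silver 7.235, Violet 8.050, Amber 2.966.
Rounding down gives 4, 6, 10, 10, 7, 8, 2 = 47 seats, so the divisor must be adjusted.
With modified divisor 8200: modified quotas Red 4.291, Blue 7.075, Green 10.807, Gold 11.695, Silver 7.718, Violet 8.587, Amber 3.164.
Rounding down: Red 4, Blue 7, Green 10, Gold 11, Silver 7, Violet 8, Amber 3 (total 50).

Red 4, Blue 7, Green 10, Gold 11, Silver 7, Violet 8, Amber 3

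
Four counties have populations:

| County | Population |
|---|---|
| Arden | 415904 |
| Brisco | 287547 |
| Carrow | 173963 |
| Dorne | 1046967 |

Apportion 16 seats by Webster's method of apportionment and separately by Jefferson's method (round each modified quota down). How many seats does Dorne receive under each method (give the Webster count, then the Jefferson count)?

9 and 10

Webster: Arden 4, Brisco 2, Carrow 1, Dorne 9.
Jefferson: Arden 3, Brisco 2, Carrow 1, Dorne 10.
Dorne gets 9 under Webster and 10 under Jefferson.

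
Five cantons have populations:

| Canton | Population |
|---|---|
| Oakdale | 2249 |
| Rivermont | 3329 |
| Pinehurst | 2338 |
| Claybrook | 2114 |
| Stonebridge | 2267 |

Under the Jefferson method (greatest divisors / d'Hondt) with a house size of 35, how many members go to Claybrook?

Standard divisor 12297/35 ≈ 351.343; standard quotas: Oakdale 6.401, Rivermont 9.475, Pinehurst 6.654, Claybrook 6.017, Stonebridge 6.452.
Rounding down gives 6, 9, 6, 6, 6 = 33 seats, so the divisor must be adjusted.
With modified divisor 330: modified quotas Oakdale 6.815, Rivermont 10.088, Pinehurst 7.085, Claybrook 6.406, Stonebridge 6.870.
Rounding down: Oakdale 6, Rivermont 10, Pinehurst 7, Claybrook 6, Stonebridge 6 (total 35).
Claybrook receives 6.

6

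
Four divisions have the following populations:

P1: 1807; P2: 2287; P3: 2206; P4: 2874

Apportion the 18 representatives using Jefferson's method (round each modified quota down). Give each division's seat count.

Standard divisor 9174/18 ≈ 509.667; standard quotas: P1 3.545, P2 4.487, P3 4.328, P4 5.639.
Rounding down gives 3, 4, 4, 5 = 16 seats, so the divisor must be adjusted.
With modified divisor 455: modified quotas P1 3.971, P2 5.026, P3 4.848, P4 6.316.
Rounding down: P1 3, P2 5, P3 4, P4 6 (total 18).

P1=3, P2=5, P3=4, P4=6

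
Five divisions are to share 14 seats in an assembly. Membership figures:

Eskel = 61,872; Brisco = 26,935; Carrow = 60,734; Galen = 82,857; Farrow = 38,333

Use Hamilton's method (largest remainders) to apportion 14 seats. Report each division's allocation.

Eskel=3; Brisco=2; Carrow=3; Galen=4; Farrow=2

The standard divisor is 270731/14 ≈ 19337.929.
Standard quotas: Eskel 3.1995, Brisco 1.3929, Carrow 3.1407, Galen 4.2847, Farrow 1.9823.
Lower quotas: Eskel 3, Brisco 1, Carrow 3, Galen 4, Farrow 1 (sum 12, leaving 2 seats).
Remainders in descending order: Farrow 0.9823, Brisco 0.3929, Galen 0.2847, Eskel 0.1995, Carrow 0.1407.
The surplus seats go to Farrow, Brisco.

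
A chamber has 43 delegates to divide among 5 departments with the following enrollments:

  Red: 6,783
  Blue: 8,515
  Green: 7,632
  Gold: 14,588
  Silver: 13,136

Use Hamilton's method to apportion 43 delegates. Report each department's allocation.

Red 6, Blue 7, Green 7, Gold 12, Silver 11

The standard divisor is 50654/43 = 1178.
Standard quotas: Red 5.7581, Blue 7.2284, Green 6.4788, Gold 12.3837, Silver 11.1511.
Lower quotas: Red 5, Blue 7, Green 6, Gold 12, Silver 11 (sum 41, leaving 2 seats).
Remainders in descending order: Red 0.7581, Green 0.4788, Gold 0.3837, Blue 0.2284, Silver 0.1511.
The surplus seats go to Red, Green.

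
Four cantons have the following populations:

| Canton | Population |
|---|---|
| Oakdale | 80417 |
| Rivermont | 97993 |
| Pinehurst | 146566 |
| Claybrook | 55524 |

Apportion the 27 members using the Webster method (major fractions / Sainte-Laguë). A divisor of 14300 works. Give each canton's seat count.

With modified divisor 14300: modified quotas Oakdale 5.624, Rivermont 6.853, Pinehurst 10.249, Claybrook 3.883.
Rounding to the nearest integer: Oakdale 6, Rivermont 7, Pinehurst 10, Claybrook 4 (total 27).

Oakdale=6, Rivermont=7, Pinehurst=10, Claybrook=4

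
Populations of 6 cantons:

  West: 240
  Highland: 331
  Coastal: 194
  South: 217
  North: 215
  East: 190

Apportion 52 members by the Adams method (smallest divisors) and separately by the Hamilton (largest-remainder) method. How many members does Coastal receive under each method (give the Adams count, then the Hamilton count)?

Adams: West 9, Highland 12, Coastal 8, South 8, North 8, East 7.
Hamilton: West 9, Highland 13, Coastal 7, South 8, North 8, East 7.
Coastal gets 8 under Adams and 7 under Hamilton.

8 and 7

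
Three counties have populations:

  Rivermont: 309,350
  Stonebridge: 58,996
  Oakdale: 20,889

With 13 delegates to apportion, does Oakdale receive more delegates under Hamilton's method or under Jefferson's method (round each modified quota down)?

Hamilton

Hamilton: Rivermont 10, Stonebridge 2, Oakdale 1.
Jefferson: Rivermont 11, Stonebridge 2, Oakdale 0.
Oakdale gets 1 under Hamilton and 0 under Jefferson.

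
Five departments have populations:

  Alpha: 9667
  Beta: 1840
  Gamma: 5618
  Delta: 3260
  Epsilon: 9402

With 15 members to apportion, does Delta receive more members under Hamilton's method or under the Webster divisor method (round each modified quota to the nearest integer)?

Hamilton: Alpha 5, Beta 1, Gamma 3, Delta 1, Epsilon 5.
Webster: Alpha 5, Beta 1, Gamma 3, Delta 2, Epsilon 4.
Delta gets 1 under Hamilton and 2 under Webster.

Webster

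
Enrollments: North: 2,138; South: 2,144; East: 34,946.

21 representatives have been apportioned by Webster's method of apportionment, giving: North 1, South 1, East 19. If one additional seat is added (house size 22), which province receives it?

East

Priority for the next seat is population ÷ (current seats + 0.5).
Priorities: North 1425.333, South 1429.333, East 1792.103.
Highest priority: East.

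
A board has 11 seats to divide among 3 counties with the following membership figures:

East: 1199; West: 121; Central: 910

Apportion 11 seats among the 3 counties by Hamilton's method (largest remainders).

East 6, West 1, Central 4

The standard divisor is 2230/11 ≈ 202.727.
Standard quotas: East 5.914, West 0.597, Central 4.489.
Lower quotas: East 5, West 0, Central 4 (sum 9, leaving 2 seats).
Remainders in descending order: East 0.914, West 0.597, Central 0.489.
The surplus seats go to East, West.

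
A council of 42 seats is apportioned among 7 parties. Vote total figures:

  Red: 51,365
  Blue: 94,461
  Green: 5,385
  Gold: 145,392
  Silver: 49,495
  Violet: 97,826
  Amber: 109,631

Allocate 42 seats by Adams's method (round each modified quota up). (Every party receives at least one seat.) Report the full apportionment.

Red=4, Blue=7, Green=1, Gold=11, Silver=4, Violet=7, Amber=8

Standard divisor 553555/42 ≈ 13179.881; standard quotas: Red 3.897, Blue 7.167, Green 0.409, Gold 11.031, Silver 3.755, Violet 7.422, Amber 8.318.
Rounding up gives 4, 8, 1, 12, 4, 8, 9 = 46 seats, so the divisor must be adjusted.
With modified divisor 14300: modified quotas Red 3.592, Blue 6.606, Green 0.377, Gold 10.167, Silver 3.461, Violet 6.841, Amber 7.667.
Rounding up: Red 4, Blue 7, Green 1, Gold 11, Silver 4, Violet 7, Amber 8 (total 42).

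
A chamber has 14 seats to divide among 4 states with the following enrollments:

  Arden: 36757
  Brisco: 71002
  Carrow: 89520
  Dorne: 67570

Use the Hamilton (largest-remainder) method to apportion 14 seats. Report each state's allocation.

Arden=2, Brisco=4, Carrow=5, Dorne=3

Total 264849; standard divisor 264849/14 ≈ 18917.786.
Standard quotas: Arden 1.9430, Brisco 3.7532, Carrow 4.7321, Dorne 3.5718.
Lower quotas: Arden 1, Brisco 3, Carrow 4, Dorne 3 (sum 11, leaving 3 seats).
Remainders in descending order: Arden 0.9430, Brisco 0.7532, Carrow 0.7321, Dorne 0.5718.
The surplus seats go to Arden, Brisco, Carrow.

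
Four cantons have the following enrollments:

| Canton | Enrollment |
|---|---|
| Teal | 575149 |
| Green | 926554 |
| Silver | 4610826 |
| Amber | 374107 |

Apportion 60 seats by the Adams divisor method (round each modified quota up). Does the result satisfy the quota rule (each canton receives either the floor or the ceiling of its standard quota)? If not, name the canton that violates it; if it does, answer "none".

Silver

Standard quotas: Teal 5.320, Green 8.570, Silver 42.649, Amber 3.460.
Adams allocation: Teal 6, Green 9, Silver 41, Amber 4.
Silver has quota 42.649 (lower 42, upper 43) but receives 41 — outside the quota interval.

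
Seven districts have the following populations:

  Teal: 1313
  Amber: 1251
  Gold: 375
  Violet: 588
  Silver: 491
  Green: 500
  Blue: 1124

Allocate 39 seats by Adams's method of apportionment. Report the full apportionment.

Teal 9, Amber 8, Gold 3, Violet 4, Silver 4, Green 4, Blue 7

Standard divisor 5642/39 ≈ 144.667; standard quotas: Teal 9.076, Amber 8.647, Gold 2.592, Violet 4.065, Silver 3.394, Green 3.456, Blue 7.770.
Rounding up gives 10, 9, 3, 5, 4, 4, 8 = 43 seats, so the divisor must be adjusted.
With modified divisor 162: modified quotas Teal 8.105, Amber 7.722, Gold 2.315, Violet 3.630, Silver 3.031, Green 3.086, Blue 6.938.
Rounding up: Teal 9, Amber 8, Gold 3, Violet 4, Silver 4, Green 4, Blue 7 (total 39).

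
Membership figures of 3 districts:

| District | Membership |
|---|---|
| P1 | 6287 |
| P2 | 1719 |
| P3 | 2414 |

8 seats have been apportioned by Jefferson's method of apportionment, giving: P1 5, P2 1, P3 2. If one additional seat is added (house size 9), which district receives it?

P1

Priority for the next seat is population ÷ (current seats + 1).
Priorities: P1 1047.833, P2 859.500, P3 804.667.
Highest priority: P1.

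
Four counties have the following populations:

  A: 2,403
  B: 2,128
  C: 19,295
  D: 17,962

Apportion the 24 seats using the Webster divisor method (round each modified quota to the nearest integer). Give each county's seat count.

Standard divisor 41788/24 ≈ 1741.167; standard quotas: A 1.380, B 1.222, C 11.082, D 10.316.
Rounding to the nearest integer gives 1, 1, 11, 10 = 23 seats, so the divisor must be adjusted.
With modified divisor 1700: modified quotas A 1.414, B 1.252, C 11.350, D 10.566.
Rounding to the nearest integer: A 1, B 1, C 11, D 11 (total 24).

A: 1; B: 1; C: 11; D: 11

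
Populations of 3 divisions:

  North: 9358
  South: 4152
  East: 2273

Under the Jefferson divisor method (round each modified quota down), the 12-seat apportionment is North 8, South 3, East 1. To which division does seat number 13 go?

East

Priority for the next seat is population ÷ (current seats + 1).
Priorities: North 1039.778, South 1038.000, East 1136.500.
Highest priority: East.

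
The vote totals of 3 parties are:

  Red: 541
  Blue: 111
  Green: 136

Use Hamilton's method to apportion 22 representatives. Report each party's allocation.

The standard divisor is 788/22 ≈ 35.818.
Standard quotas: Red 15.104, Blue 3.099, Green 3.797.
Lower quotas: Red 15, Blue 3, Green 3 (sum 21, leaving 1 seat).
Remainders in descending order: Green 0.797, Red 0.104, Blue 0.099.
The surplus seat goes to Green.

Red=15; Blue=3; Green=4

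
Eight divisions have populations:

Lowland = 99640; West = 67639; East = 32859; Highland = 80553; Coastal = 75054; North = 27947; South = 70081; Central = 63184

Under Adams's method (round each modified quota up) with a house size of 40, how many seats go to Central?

Standard divisor 516957/40 ≈ 12923.925; standard quotas: Lowland 7.710, West 5.234, East 2.542, Highland 6.233, Coastal 5.807, North 2.162, South 5.423, Central 4.889.
Rounding up gives 8, 6, 3, 7, 6, 3, 6, 5 = 44 seats, so the divisor must be adjusted.
With modified divisor 14130: modified quotas Lowland 7.052, West 4.787, East 2.325, Highland 5.701, Coastal 5.312, North 1.978, South 4.960, Central 4.472.
Rounding up: Lowland 8, West 5, East 3, Highland 6, Coastal 6, North 2, South 5, Central 5 (total 40).
Central receives 5.

5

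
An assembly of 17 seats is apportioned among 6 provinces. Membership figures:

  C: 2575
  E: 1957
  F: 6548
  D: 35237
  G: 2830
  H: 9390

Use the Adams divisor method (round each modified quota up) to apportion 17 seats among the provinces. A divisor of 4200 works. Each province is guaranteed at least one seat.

C 1, E 1, F 2, D 9, G 1, H 3

With modified divisor 4200: modified quotas C 0.613, E 0.466, F 1.559, D 8.390, G 0.674, H 2.236.
Rounding up: C 1, E 1, F 2, D 9, G 1, H 3 (total 17).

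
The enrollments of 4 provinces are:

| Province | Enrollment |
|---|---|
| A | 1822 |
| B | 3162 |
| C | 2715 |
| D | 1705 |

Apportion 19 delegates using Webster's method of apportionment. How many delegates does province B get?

Standard divisor 9404/19 ≈ 494.947; standard quotas: A 3.681, B 6.389, C 5.485, D 3.445.
Rounding to the nearest integer gives 4, 6, 5, 3 = 18 seats, so the divisor must be adjusted.
With modified divisor 490: modified quotas A 3.718, B 6.453, C 5.541, D 3.480.
Rounding to the nearest integer: A 4, B 6, C 6, D 3 (total 19).
B receives 6.

6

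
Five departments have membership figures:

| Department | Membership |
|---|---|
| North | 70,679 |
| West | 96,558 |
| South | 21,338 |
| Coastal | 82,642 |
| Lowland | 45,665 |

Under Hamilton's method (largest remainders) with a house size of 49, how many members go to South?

Total 316882; standard divisor 316882/49 ≈ 6466.98.
Standard quotas: North 10.9292, West 14.9309, South 3.2995, Coastal 12.7791, Lowland 7.0613.
Lower quotas: North 10, West 14, South 3, Coastal 12, Lowland 7 (sum 46, leaving 3 seats).
Remainders in descending order: West 0.9309, North 0.9292, Coastal 0.7791, South 0.2995, Lowland 0.0613.
Largest remainders: West, North, Coastal receive the extra seats.
South receives 3.

3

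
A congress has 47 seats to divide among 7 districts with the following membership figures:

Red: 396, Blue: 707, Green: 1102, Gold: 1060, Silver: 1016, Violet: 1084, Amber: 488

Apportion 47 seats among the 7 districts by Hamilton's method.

Red: 3, Blue: 6, Green: 9, Gold: 8, Silver: 8, Violet: 9, Amber: 4

Total 5853; standard divisor 5853/47 ≈ 124.532.
Standard quotas: Red 3.180, Blue 5.677, Green 8.849, Gold 8.512, Silver 8.159, Violet 8.705, Amber 3.919.
Lower quotas: Red 3, Blue 5, Green 8, Gold 8, Silver 8, Violet 8, Amber 3 (sum 43, leaving 4 seats).
Remainders in descending order: Amber 0.919, Green 0.849, Violet 0.705, Blue 0.677, Gold 0.512, Red 0.180, Silver 0.159.
The surplus seats go to Amber, Green, Violet, Blue.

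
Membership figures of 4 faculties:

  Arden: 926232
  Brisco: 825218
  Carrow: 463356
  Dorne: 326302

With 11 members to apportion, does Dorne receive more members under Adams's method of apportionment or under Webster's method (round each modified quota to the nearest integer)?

Adams: Arden 4, Brisco 3, Carrow 2, Dorne 2.
Webster: Arden 4, Brisco 4, Carrow 2, Dorne 1.
Dorne gets 2 under Adams and 1 under Webster.

Adams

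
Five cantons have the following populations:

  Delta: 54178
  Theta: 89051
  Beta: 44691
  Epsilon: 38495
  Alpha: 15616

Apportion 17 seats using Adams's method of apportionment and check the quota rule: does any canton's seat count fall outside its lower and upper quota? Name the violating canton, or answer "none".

Standard quotas: Delta 3.805, Theta 6.255, Beta 3.139, Epsilon 2.704, Alpha 1.097.
Adams allocation: Delta 4, Theta 6, Beta 3, Epsilon 3, Alpha 1.
Every allocation lies between the lower and upper quota.

none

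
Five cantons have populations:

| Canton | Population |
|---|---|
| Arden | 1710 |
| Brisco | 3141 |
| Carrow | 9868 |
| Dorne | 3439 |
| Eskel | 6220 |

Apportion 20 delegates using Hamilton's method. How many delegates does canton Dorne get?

3

The standard divisor is 24378/20 ≈ 1218.9.
Standard quotas: Arden 1.4029, Brisco 2.5769, Carrow 8.0958, Dorne 2.8214, Eskel 5.1030.
Lower quotas: Arden 1, Brisco 2, Carrow 8, Dorne 2, Eskel 5 (sum 18, leaving 2 seats).
Remainders in descending order: Dorne 0.8214, Brisco 0.5769, Arden 0.4029, Eskel 0.1030, Carrow 0.0958.
The surplus seats go to Dorne, Brisco.
Dorne receives 3.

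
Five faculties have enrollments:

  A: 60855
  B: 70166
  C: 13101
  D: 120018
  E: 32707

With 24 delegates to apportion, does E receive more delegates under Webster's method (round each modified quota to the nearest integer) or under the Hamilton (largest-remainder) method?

Webster

Webster: A 5, B 6, C 1, D 9, E 3.
Hamilton: A 5, B 6, C 1, D 10, E 2.
E gets 3 under Webster and 2 under Hamilton.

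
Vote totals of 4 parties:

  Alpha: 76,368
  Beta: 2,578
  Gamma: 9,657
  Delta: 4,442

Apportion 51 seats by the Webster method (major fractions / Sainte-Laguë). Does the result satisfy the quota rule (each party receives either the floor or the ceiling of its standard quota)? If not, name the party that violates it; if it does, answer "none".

Standard quotas: Alpha 41.859, Beta 1.413, Gamma 5.293, Delta 2.435.
Webster allocation: Alpha 43, Beta 1, Gamma 5, Delta 2.
Alpha has quota 41.859 (lower 41, upper 42) but receives 43 — outside the quota interval.

Alpha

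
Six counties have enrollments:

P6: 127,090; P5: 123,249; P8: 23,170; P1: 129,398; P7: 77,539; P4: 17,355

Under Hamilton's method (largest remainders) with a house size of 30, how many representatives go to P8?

1

Standard divisor: 497801 ÷ 30 ≈ 16593.367.
Standard quotas: P6 7.6591, P5 7.4276, P8 1.3963, P1 7.7982, P7 4.6729, P4 1.0459.
Lower quotas: P6 7, P5 7, P8 1, P1 7, P7 4, P4 1 (sum 27, leaving 3 seats).
Remainders in descending order: P1 0.7982, P7 0.6729, P6 0.6591, P5 0.4276, P8 0.3963, P4 0.0459.
The surplus seats go to P1, P7, P6.
P8 receives 1.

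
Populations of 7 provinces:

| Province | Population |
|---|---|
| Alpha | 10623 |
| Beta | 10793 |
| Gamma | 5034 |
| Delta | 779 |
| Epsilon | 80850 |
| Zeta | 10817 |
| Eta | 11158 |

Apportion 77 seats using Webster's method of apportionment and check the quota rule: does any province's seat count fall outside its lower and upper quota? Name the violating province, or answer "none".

Standard quotas: Alpha 6.289, Beta 6.390, Gamma 2.980, Delta 0.461, Epsilon 47.868, Zeta 6.404, Eta 6.606.
Webster allocation: Alpha 6, Beta 6, Gamma 3, Delta 0, Epsilon 49, Zeta 6, Eta 7.
Epsilon has quota 47.868 (lower 47, upper 48) but receives 49 — outside the quota interval.

Epsilon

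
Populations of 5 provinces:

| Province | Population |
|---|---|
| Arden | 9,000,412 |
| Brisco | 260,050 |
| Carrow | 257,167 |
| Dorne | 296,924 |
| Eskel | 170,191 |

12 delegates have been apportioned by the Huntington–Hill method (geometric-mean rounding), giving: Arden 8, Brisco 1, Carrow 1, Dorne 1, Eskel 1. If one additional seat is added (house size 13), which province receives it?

Priority for the next seat is population ÷ (√(s·(s+1))).
Priorities: Arden 1060708.726, Brisco 183883.118, Carrow 181844.530, Dorne 209956.974, Eskel 120343.210.
Highest priority: Arden.

Arden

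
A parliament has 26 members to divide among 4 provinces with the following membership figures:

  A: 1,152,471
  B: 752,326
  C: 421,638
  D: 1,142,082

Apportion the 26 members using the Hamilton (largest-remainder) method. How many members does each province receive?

Standard divisor: 3468517 ÷ 26 ≈ 133404.5.
Standard quotas: A 8.6389, B 5.6394, C 3.1606, D 8.5610.
Lower quotas: A 8, B 5, C 3, D 8 (sum 24, leaving 2 seats).
Remainders in descending order: B 0.6394, A 0.6389, D 0.5610, C 0.1606.
Largest remainders: B, A receive the extra seats.

A 9, B 6, C 3, D 8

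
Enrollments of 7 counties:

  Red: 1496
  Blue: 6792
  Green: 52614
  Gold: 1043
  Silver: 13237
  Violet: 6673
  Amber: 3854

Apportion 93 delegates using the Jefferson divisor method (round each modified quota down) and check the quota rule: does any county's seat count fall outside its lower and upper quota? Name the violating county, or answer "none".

Standard quotas: Red 1.623, Blue 7.370, Green 57.090, Gold 1.132, Silver 14.363, Violet 7.241, Amber 4.182.
Jefferson allocation: Red 1, Blue 7, Green 59, Gold 1, Silver 14, Violet 7, Amber 4.
Green has quota 57.090 (lower 57, upper 58) but receives 59 — outside the quota interval.

Green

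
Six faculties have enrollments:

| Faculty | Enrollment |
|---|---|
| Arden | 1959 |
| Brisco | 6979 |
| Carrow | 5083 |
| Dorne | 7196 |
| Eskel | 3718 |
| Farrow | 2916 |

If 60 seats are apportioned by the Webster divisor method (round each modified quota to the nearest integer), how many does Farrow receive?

Standard divisor 27851/60 ≈ 464.183; standard quotas: Arden 4.220, Brisco 15.035, Carrow 10.950, Dorne 15.502, Eskel 8.010, Farrow 6.282.
Rounding to the nearest integer gives Arden 4, Brisco 15, Carrow 11, Dorne 16, Eskel 8, Farrow 6 — total 60, matching the house size, so no adjustment is needed.
Farrow receives 6.

6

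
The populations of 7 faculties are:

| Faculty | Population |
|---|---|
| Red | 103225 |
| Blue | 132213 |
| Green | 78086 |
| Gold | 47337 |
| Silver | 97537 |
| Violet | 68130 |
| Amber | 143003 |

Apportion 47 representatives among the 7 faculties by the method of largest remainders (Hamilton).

Red 7, Blue 9, Green 6, Gold 3, Silver 7, Violet 5, Amber 10

Standard divisor: 669531 ÷ 47 ≈ 14245.34.
Standard quotas: Red 7.2462, Blue 9.2811, Green 5.4815, Gold 3.3230, Silver 6.8469, Violet 4.7826, Amber 10.0386.
Lower quotas: Red 7, Blue 9, Green 5, Gold 3, Silver 6, Violet 4, Amber 10 (sum 44, leaving 3 seats).
Remainders in descending order: Silver 0.8469, Violet 0.7826, Green 0.4815, Gold 0.3230, Blue 0.2811, Red 0.2462, Amber 0.0386.
Largest remainders: Silver, Violet, Green receive the extra seats.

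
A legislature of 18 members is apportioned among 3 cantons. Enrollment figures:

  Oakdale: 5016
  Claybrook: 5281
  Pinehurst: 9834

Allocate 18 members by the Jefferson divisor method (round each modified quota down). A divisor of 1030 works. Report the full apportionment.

Oakdale=4, Claybrook=5, Pinehurst=9

With modified divisor 1030: modified quotas Oakdale 4.870, Claybrook 5.127, Pinehurst 9.548.
Rounding down: Oakdale 4, Claybrook 5, Pinehurst 9 (total 18).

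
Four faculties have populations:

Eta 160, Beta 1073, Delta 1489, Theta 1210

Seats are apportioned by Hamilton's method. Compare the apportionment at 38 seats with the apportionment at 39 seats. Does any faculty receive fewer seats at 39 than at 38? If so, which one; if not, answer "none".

Eta

At 38 seats: Eta 2, Beta 10, Delta 14, Theta 12.
At 39 seats: Eta 1, Beta 11, Delta 15, Theta 12.
Eta drops from 2 to 1.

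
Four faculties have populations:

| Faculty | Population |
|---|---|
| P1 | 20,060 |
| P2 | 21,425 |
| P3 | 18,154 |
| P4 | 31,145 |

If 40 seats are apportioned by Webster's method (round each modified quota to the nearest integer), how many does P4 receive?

Standard divisor 90784/40 ≈ 2269.6; standard quotas: P1 8.839, P2 9.440, P3 7.999, P4 13.723.
Rounding to the nearest integer gives P1 9, P2 9, P3 8, P4 14 — total 40, matching the house size, so no adjustment is needed.
P4 receives 14.

14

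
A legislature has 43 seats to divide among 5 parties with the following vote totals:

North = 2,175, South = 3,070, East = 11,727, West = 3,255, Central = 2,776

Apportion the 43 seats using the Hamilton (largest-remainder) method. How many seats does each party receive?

The standard divisor is 23003/43 ≈ 534.953.
Standard quotas: North 4.0658, South 5.7388, East 21.9215, West 6.0846, Central 5.1892.
Lower quotas: North 4, South 5, East 21, West 6, Central 5 (sum 41, leaving 2 seats).
Remainders in descending order: East 0.9215, South 0.7388, Central 0.1892, West 0.0846, North 0.0658.
Largest remainders: East, South receive the extra seats.

North 4; South 6; East 22; West 6; Central 5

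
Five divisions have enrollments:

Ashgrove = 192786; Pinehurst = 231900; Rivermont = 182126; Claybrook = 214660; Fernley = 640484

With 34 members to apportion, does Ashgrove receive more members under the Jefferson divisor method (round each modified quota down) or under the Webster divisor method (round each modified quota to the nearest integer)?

Jefferson: Ashgrove 4, Pinehurst 5, Rivermont 4, Claybrook 5, Fernley 16.
Webster: Ashgrove 5, Pinehurst 5, Rivermont 4, Claybrook 5, Fernley 15.
Ashgrove gets 4 under Jefferson and 5 under Webster.

Webster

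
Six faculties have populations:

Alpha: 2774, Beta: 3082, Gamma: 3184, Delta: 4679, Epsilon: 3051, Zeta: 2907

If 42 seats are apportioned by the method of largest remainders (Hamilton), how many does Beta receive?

Total 19677; standard divisor 19677/42 ≈ 468.5.
Standard quotas: Alpha 5.921, Beta 6.578, Gamma 6.796, Delta 9.987, Epsilon 6.512, Zeta 6.205.
Lower quotas: Alpha 5, Beta 6, Gamma 6, Delta 9, Epsilon 6, Zeta 6 (sum 38, leaving 4 seats).
Remainders in descending order: Delta 0.987, Alpha 0.921, Gamma 0.796, Beta 0.578, Epsilon 0.512, Zeta 0.205.
Largest remainders: Delta, Alpha, Gamma, Beta receive the extra seats.
Beta receives 7.

7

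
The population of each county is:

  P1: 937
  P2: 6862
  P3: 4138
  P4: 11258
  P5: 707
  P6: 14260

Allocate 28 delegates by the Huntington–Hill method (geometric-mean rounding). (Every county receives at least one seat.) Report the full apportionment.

With divisor 1431: modified quotas P1 0.655, P2 4.795, P3 2.892, P4 7.867, P5 0.494, P6 9.965.
Geometric-mean thresholds: P1 (min 1), P2 √(4·5)=4.472, P3 √(2·3)=2.449, P4 √(7·8)=7.483, P5 (min 1), P6 √(9·10)=9.487.
Each quota rounded against its threshold gives P1 1, P2 5, P3 3, P4 8, P5 1, P6 10 (total 28).

P1 1, P2 5, P3 3, P4 8, P5 1, P6 10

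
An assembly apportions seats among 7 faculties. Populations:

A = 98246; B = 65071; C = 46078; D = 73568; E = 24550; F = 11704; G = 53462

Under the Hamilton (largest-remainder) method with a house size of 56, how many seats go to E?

Standard divisor: 372679 ÷ 56 ≈ 6654.982.
Standard quotas: A 14.7628, B 9.7778, C 6.9238, D 11.0546, E 3.6890, F 1.7587, G 8.0334.
Lower quotas: A 14, B 9, C 6, D 11, E 3, F 1, G 8 (sum 52, leaving 4 seats).
Remainders in descending order: C 0.9238, B 0.7778, A 0.7628, F 0.7587, E 0.6890, D 0.0546, G 0.0334.
Largest remainders: C, B, A, F receive the extra seats.
E receives 3.

3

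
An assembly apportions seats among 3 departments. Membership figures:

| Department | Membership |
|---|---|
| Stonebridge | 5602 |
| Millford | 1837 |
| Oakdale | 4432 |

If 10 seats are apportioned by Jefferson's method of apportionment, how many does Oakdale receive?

4

Standard divisor 11871/10 ≈ 1187.1; standard quotas: Stonebridge 4.719, Millford 1.547, Oakdale 3.733.
Rounding down gives 4, 1, 3 = 8 seats, so the divisor must be adjusted.
With modified divisor 1000: modified quotas Stonebridge 5.602, Millford 1.837, Oakdale 4.432.
Rounding down: Stonebridge 5, Millford 1, Oakdale 4 (total 10).
Oakdale receives 4.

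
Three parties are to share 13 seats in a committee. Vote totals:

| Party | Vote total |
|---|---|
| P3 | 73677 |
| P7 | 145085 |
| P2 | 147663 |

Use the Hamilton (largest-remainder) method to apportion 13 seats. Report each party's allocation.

P3: 3, P7: 5, P2: 5

Standard divisor: 366425 ÷ 13 ≈ 28186.538.
Standard quotas: P3 2.6139, P7 5.1473, P2 5.2388.
Lower quotas: P3 2, P7 5, P2 5 (sum 12, leaving 1 seat).
Remainders in descending order: P3 0.6139, P2 0.2388, P7 0.1473.
The surplus seat goes to P3.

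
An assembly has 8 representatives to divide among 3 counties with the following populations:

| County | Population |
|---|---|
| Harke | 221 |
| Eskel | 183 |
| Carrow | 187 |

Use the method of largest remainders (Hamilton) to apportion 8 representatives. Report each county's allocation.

Harke 3; Eskel 2; Carrow 3

Total 591; standard divisor 591/8 ≈ 73.875.
Standard quotas: Harke 2.992, Eskel 2.477, Carrow 2.531.
Lower quotas: Harke 2, Eskel 2, Carrow 2 (sum 6, leaving 2 seats).
Remainders in descending order: Harke 0.992, Carrow 0.531, Eskel 0.477.
Largest remainders: Harke, Carrow receive the extra seats.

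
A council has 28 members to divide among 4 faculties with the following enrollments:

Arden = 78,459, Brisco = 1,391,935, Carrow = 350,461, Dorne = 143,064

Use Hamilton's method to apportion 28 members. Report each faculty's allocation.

Arden: 1, Brisco: 20, Carrow: 5, Dorne: 2

Standard divisor: 1963919 ÷ 28 ≈ 70139.964.
Standard quotas: Arden 1.1186, Brisco 19.8451, Carrow 4.9966, Dorne 2.0397.
Lower quotas: Arden 1, Brisco 19, Carrow 4, Dorne 2 (sum 26, leaving 2 seats).
Remainders in descending order: Carrow 0.9966, Brisco 0.8451, Arden 0.1186, Dorne 0.0397.
The surplus seats go to Carrow, Brisco.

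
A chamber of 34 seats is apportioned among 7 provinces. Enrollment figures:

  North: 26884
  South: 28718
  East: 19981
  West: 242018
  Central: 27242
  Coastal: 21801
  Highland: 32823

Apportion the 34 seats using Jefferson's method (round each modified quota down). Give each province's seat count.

North 2, South 2, East 1, West 22, Central 2, Coastal 2, Highland 3

Standard divisor 399467/34 ≈ 11749.029; standard quotas: North 2.288, South 2.444, East 1.701, West 20.599, Central 2.319, Coastal 1.856, Highland 2.794.
Rounding down gives 2, 2, 1, 20, 2, 1, 2 = 30 seats, so the divisor must be adjusted.
With modified divisor 10700: modified quotas North 2.513, South 2.684, East 1.867, West 22.619, Central 2.546, Coastal 2.037, Highland 3.068.
Rounding down: North 2, South 2, East 1, West 22, Central 2, Coastal 2, Highland 3 (total 34).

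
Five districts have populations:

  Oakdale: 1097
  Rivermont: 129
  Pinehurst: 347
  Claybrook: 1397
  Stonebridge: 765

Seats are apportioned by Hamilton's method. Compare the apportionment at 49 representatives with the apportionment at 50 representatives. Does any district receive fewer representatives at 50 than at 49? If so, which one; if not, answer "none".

Pinehurst

At 49 seats: Oakdale 14, Rivermont 2, Pinehurst 5, Claybrook 18, Stonebridge 10.
At 50 seats: Oakdale 15, Rivermont 2, Pinehurst 4, Claybrook 19, Stonebridge 10.
Pinehurst drops from 5 to 4.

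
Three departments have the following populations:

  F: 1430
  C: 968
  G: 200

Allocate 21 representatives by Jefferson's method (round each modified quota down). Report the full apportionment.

F=12, C=8, G=1

Standard divisor 2598/21 ≈ 123.714; standard quotas: F 11.559, C 7.824, G 1.617.
Rounding down gives 11, 7, 1 = 19 seats, so the divisor must be adjusted.
With modified divisor 115: modified quotas F 12.435, C 8.417, G 1.739.
Rounding down: F 12, C 8, G 1 (total 21).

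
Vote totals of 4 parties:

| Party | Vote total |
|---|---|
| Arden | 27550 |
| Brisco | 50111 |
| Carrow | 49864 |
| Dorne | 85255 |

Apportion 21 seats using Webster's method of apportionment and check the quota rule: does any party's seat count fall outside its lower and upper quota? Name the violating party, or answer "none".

none

Standard quotas: Arden 2.719, Brisco 4.946, Carrow 4.921, Dorne 8.414.
Webster allocation: Arden 3, Brisco 5, Carrow 5, Dorne 8.
Every allocation lies between the lower and upper quota.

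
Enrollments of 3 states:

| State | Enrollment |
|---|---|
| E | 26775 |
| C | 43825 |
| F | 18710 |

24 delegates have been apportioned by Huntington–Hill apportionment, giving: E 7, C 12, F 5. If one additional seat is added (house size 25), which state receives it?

Priority for the next seat is population ÷ (√(s·(s+1))).
Priorities: E 3577.960, C 3508.808, F 3415.963.
Highest priority: E.

E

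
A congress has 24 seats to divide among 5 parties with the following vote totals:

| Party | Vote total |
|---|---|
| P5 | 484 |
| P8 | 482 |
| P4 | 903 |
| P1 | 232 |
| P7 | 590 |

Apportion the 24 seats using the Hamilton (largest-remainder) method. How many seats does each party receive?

P5=5, P8=4, P4=8, P1=2, P7=5

Standard divisor: 2691 ÷ 24 ≈ 112.125.
Standard quotas: P5 4.317, P8 4.299, P4 8.054, P1 2.069, P7 5.262.
Lower quotas: P5 4, P8 4, P4 8, P1 2, P7 5 (sum 23, leaving 1 seat).
Remainders in descending order: P5 0.317, P8 0.299, P7 0.262, P1 0.069, P4 0.054.
Largest remainder: P5 receives the extra seat.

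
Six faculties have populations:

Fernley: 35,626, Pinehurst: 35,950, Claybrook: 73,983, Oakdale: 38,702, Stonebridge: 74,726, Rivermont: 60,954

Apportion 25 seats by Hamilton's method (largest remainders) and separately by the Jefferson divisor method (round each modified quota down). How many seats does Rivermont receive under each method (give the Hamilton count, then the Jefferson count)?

4 and 5

Hamilton: Fernley 3, Pinehurst 3, Claybrook 6, Oakdale 3, Stonebridge 6, Rivermont 4.
Jefferson: Fernley 2, Pinehurst 3, Claybrook 6, Oakdale 3, Stonebridge 6, Rivermont 5.
Rivermont gets 4 under Hamilton and 5 under Jefferson.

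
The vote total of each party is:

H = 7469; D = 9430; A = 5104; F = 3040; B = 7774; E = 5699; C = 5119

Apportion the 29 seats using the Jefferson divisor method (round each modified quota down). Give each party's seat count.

Standard divisor 43635/29 ≈ 1504.655; standard quotas: H 4.964, D 6.267, A 3.392, F 2.020, B 5.167, E 3.788, C 3.402.
Rounding down gives 4, 6, 3, 2, 5, 3, 3 = 26 seats, so the divisor must be adjusted.
With modified divisor 1320: modified quotas H 5.658, D 7.144, A 3.867, F 2.303, B 5.889, E 4.317, C 3.878.
Rounding down: H 5, D 7, A 3, F 2, B 5, E 4, C 3 (total 29).

H 5; D 7; A 3; F 2; B 5; E 4; C 3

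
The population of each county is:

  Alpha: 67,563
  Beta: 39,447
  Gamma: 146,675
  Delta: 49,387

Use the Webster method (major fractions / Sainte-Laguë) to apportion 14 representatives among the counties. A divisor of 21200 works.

Alpha=3, Beta=2, Gamma=7, Delta=2

With modified divisor 21200: modified quotas Alpha 3.187, Beta 1.861, Gamma 6.919, Delta 2.330.
Rounding to the nearest integer: Alpha 3, Beta 2, Gamma 7, Delta 2 (total 14).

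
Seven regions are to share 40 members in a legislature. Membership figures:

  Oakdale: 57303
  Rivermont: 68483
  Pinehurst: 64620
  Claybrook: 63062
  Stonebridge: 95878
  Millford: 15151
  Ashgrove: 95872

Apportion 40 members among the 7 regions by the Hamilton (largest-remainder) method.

Standard divisor: 460369 ÷ 40 ≈ 11509.225.
Standard quotas: Oakdale 4.9789, Rivermont 5.9503, Pinehurst 5.6146, Claybrook 5.4793, Stonebridge 8.3305, Millford 1.3164, Ashgrove 8.3300.
Lower quotas: Oakdale 4, Rivermont 5, Pinehurst 5, Claybrook 5, Stonebridge 8, Millford 1, Ashgrove 8 (sum 36, leaving 4 seats).
Remainders in descending order: Oakdale 0.9789, Rivermont 0.9503, Pinehurst 0.6146, Claybrook 0.4793, Stonebridge 0.3305, Ashgrove 0.3300, Millford 0.3164.
Largest remainders: Oakdale, Rivermont, Pinehurst, Claybrook receive the extra seats.

Oakdale 5, Rivermont 6, Pinehurst 6, Claybrook 6, Stonebridge 8, Millford 1, Ashgrove 8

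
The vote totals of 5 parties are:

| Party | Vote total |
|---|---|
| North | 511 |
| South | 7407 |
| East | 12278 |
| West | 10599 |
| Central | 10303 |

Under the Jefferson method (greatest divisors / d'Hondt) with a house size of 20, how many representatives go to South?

4

Standard divisor 41098/20 ≈ 2054.9; standard quotas: North 0.249, South 3.605, East 5.975, West 5.158, Central 5.014.
Rounding down gives 0, 3, 5, 5, 5 = 18 seats, so the divisor must be adjusted.
With modified divisor 1800: modified quotas North 0.284, South 4.115, East 6.821, West 5.888, Central 5.724.
Rounding down: North 0, South 4, East 6, West 5, Central 5 (total 20).
South receives 4.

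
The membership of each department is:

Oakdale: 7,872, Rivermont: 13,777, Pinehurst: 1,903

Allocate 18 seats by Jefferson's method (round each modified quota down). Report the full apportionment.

Oakdale=6, Rivermont=11, Pinehurst=1

Standard divisor 23552/18 ≈ 1308.444; standard quotas: Oakdale 6.016, Rivermont 10.529, Pinehurst 1.454.
Rounding down gives 6, 10, 1 = 17 seats, so the divisor must be adjusted.
With modified divisor 1200: modified quotas Oakdale 6.560, Rivermont 11.481, Pinehurst 1.586.
Rounding down: Oakdale 6, Rivermont 11, Pinehurst 1 (total 18).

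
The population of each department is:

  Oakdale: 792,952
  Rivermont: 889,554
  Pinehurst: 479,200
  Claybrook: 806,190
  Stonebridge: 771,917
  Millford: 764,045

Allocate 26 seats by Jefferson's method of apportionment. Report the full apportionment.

Oakdale: 5; Rivermont: 5; Pinehurst: 3; Claybrook: 5; Stonebridge: 4; Millford: 4

Standard divisor 4503858/26 ≈ 173225.308; standard quotas: Oakdale 4.578, Rivermont 5.135, Pinehurst 2.766, Claybrook 4.654, Stonebridge 4.456, Millford 4.411.
Rounding down gives 4, 5, 2, 4, 4, 4 = 23 seats, so the divisor must be adjusted.
With modified divisor 156500: modified quotas Oakdale 5.067, Rivermont 5.684, Pinehurst 3.062, Claybrook 5.151, Stonebridge 4.932, Millford 4.882.
Rounding down: Oakdale 5, Rivermont 5, Pinehurst 3, Claybrook 5, Stonebridge 4, Millford 4 (total 26).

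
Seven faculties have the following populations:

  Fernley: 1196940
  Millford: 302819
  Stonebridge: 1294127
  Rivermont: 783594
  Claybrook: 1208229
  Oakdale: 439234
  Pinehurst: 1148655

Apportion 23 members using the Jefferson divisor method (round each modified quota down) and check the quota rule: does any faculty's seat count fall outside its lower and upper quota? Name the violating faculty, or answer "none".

Standard quotas: Fernley 4.319, Millford 1.093, Stonebridge 4.670, Rivermont 2.828, Claybrook 4.360, Oakdale 1.585, Pinehurst 4.145.
Jefferson allocation: Fernley 4, Millford 1, Stonebridge 5, Rivermont 3, Claybrook 5, Oakdale 1, Pinehurst 4.
Every allocation lies between the lower and upper quota.

none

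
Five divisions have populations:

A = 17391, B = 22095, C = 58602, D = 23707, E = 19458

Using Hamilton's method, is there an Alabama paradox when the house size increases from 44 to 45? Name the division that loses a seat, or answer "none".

At 44 seats: A 6, B 7, C 18, D 7, E 6.
At 45 seats: A 5, B 7, C 19, D 8, E 6.
A drops from 6 to 5.

A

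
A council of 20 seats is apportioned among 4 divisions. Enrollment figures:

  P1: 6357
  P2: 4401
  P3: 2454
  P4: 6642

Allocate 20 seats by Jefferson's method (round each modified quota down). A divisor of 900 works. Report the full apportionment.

P1=7, P2=4, P3=2, P4=7

With modified divisor 900: modified quotas P1 7.063, P2 4.890, P3 2.727, P4 7.380.
Rounding down: P1 7, P2 4, P3 2, P4 7 (total 20).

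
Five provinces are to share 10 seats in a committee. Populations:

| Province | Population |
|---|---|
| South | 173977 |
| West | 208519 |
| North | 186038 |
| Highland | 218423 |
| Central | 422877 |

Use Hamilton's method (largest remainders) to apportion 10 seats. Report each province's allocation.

Total 1209834; standard divisor 1209834/10 ≈ 120983.4.
Standard quotas: South 1.4380, West 1.7235, North 1.5377, Highland 1.8054, Central 3.4953.
Lower quotas: South 1, West 1, North 1, Highland 1, Central 3 (sum 7, leaving 3 seats).
Remainders in descending order: Highland 0.8054, West 0.7235, North 0.5377, Central 0.4953, South 0.4380.
Largest remainders: Highland, West, North receive the extra seats.

South: 1, West: 2, North: 2, Highland: 2, Central: 3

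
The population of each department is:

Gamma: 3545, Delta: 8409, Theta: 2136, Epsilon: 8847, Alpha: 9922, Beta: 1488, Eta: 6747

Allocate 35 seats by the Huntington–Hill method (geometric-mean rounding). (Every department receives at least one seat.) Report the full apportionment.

Gamma 3, Delta 7, Theta 2, Epsilon 8, Alpha 8, Beta 1, Eta 6

With divisor 1176: modified quotas Gamma 3.014, Delta 7.151, Theta 1.816, Epsilon 7.523, Alpha 8.437, Beta 1.265, Eta 5.737.
Geometric-mean thresholds: Gamma √(3·4)=3.464, Delta √(7·8)=7.483, Theta √(1·2)=1.414, Epsilon √(7·8)=7.483, Alpha √(8·9)=8.485, Beta √(1·2)=1.414, Eta √(5·6)=5.477.
Each quota rounded against its threshold gives Gamma 3, Delta 7, Theta 2, Epsilon 8, Alpha 8, Beta 1, Eta 6 (total 35).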